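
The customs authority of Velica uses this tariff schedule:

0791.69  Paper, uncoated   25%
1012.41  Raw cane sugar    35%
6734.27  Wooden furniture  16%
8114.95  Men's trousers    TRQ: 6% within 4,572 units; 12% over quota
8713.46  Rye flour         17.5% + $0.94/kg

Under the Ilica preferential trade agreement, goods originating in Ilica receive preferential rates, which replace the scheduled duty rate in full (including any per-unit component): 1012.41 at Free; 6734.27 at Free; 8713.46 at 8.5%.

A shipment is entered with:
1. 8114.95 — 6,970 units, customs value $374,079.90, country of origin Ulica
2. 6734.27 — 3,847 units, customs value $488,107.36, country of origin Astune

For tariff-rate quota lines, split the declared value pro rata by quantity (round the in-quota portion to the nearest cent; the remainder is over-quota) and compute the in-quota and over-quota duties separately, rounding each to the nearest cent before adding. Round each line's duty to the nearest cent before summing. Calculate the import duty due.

$108,264.01

Line 1 (8114.95, Ulica, 6,970 units, $374,079.90):
Code 8114.95 is under a tariff-rate quota (threshold 4,572 units). In-quota: 4,572 units at 6%; over-quota: 2,398 units at 12%.
Pro-rata value split: in-quota = $374,079.90 × 4,572/6,970 = $245,379.24; over-quota = $374,079.90 − $245,379.24 = $128,700.66.
In-quota duty = $245,379.24 × 6% = $14,722.75. Over-quota duty = $128,700.66 × 12% = $15,444.08.
Line duty = $14,722.75 + $15,444.08 = $30,166.83.
Line 2 (6734.27, Astune, 3,847 units, $488,107.36):
Base rate for 6734.27 is 16%.
6734.27 has an FTA preferential rate, but origin Astune is not Ilica; base rate stands.
Duty = $488,107.36 × 16% = $78,097.18.
Total = $30,166.83 + $78,097.18 = $108,264.01.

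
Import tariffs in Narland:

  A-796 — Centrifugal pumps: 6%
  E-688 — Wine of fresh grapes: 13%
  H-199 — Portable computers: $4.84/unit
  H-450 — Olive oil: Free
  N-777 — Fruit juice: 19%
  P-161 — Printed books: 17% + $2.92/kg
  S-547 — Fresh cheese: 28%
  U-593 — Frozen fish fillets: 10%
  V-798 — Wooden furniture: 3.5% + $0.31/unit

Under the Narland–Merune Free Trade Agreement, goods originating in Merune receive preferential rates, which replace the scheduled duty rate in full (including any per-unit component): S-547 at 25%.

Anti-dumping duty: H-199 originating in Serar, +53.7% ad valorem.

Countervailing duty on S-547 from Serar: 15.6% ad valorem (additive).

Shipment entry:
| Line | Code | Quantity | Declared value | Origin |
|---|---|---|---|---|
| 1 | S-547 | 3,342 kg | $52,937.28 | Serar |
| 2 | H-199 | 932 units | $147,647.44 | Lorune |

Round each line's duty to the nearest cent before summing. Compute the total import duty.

$27,591.53

Line 1 (S-547, Serar, 3,342 kg, $52,937.28):
Base rate for S-547 is 28%.
S-547 has an FTA preferential rate, but origin Serar is not Merune; base rate stands.
Additional duty on S-547 from Serar: +15.6%. Applied ad valorem rate: 28% + 15.6% = 43.6%.
Duty = $52,937.28 × 43.6% = $23,080.65.
Line 2 (H-199, Lorune, 932 units, $147,647.44):
Base rate for H-199 is $4.84/unit.
The additional-duty order on H-199 targets Serar, not Lorune; it does not apply.
Duty = 932 × $4.84 = $4,510.88.
Total = $23,080.65 + $4,510.88 = $27,591.53.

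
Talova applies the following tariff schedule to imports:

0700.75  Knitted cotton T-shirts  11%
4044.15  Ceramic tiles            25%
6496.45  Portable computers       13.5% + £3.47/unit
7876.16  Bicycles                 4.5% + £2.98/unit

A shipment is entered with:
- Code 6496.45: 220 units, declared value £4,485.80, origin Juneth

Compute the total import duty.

Line 1 (6496.45, Juneth, 220 units, £4,485.80):
Base rate for 6496.45 is 13.5% + £3.47/unit.
Duty = £4,485.80 × 13.5% + 220 × £3.47 = £1,368.98.

£1,368.98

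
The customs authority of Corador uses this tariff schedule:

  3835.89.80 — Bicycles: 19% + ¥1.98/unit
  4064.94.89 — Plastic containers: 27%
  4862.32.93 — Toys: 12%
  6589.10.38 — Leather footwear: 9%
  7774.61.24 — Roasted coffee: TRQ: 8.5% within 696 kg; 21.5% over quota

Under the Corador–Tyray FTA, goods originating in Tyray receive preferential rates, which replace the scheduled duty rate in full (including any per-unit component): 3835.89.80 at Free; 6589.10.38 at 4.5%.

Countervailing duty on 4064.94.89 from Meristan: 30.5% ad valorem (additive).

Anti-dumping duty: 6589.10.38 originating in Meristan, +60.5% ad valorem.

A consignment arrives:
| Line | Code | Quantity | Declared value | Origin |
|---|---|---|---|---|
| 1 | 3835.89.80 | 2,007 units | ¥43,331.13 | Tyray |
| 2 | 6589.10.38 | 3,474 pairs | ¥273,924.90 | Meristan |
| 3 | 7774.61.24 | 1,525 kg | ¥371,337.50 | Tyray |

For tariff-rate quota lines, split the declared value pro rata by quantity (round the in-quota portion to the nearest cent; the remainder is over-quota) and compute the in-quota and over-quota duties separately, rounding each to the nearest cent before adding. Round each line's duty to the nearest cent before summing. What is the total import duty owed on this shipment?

¥248,183.49

Line 1 (3835.89.80, Tyray, 2,007 units, ¥43,331.13):
Base rate for 3835.89.80 is 19% + ¥1.98/unit.
Origin Tyray qualifies under the Corador–Tyray agreement and 3835.89.80 is covered: preferential rate Free applies instead.
Duty = ¥43,331.13 × 0% = ¥0.00.
Line 2 (6589.10.38, Meristan, 3,474 pairs, ¥273,924.90):
Base rate for 6589.10.38 is 9%.
6589.10.38 has an FTA preferential rate, but origin Meristan is not Tyray; base rate stands.
Additional duty on 6589.10.38 from Meristan: +60.5%. Applied ad valorem rate: 9% + 60.5% = 69.5%.
Duty = ¥273,924.90 × 69.5% = ¥190,377.81.
Line 3 (7774.61.24, Tyray, 1,525 kg, ¥371,337.50):
Code 7774.61.24 is under a tariff-rate quota (threshold 696 kg). In-quota: 696 kg at 8.5%; over-quota: 829 kg at 21.5%.
Pro-rata value split: in-quota = ¥371,337.50 × 696/1,525 = ¥169,476.00; over-quota = ¥371,337.50 − ¥169,476.00 = ¥201,861.50.
In-quota duty = ¥169,476.00 × 8.5% = ¥14,405.46. Over-quota duty = ¥201,861.50 × 21.5% = ¥43,400.22.
Line duty = ¥14,405.46 + ¥43,400.22 = ¥57,805.68.
Total = ¥0.00 + ¥190,377.81 + ¥57,805.68 = ¥248,183.49.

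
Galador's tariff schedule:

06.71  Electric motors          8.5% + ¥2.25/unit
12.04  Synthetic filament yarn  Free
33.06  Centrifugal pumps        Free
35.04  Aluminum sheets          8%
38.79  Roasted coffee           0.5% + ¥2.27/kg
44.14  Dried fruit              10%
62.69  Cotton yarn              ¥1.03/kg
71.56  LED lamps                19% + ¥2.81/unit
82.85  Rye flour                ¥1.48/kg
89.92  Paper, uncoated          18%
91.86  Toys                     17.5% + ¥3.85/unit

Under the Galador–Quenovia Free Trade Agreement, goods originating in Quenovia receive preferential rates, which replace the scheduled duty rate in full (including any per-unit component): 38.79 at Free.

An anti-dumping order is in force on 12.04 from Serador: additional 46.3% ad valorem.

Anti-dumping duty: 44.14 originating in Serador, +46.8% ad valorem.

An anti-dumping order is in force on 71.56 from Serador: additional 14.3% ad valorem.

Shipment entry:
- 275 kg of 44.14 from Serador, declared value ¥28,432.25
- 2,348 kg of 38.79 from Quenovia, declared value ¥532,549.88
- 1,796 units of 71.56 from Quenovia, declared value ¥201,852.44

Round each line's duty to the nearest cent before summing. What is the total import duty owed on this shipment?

Line 1 (44.14, Serador, 275 kg, ¥28,432.25):
Base rate for 44.14 is 10%.
Additional duty on 44.14 from Serador: +46.8%. Applied ad valorem rate: 10% + 46.8% = 56.8%.
Duty = ¥28,432.25 × 56.8% = ¥16,149.52.
Line 2 (38.79, Quenovia, 2,348 kg, ¥532,549.88):
Base rate for 38.79 is 0.5% + ¥2.27/kg.
Origin Quenovia qualifies under the Galador–Quenovia agreement and 38.79 is covered: preferential rate Free applies instead.
Duty = ¥532,549.88 × 0% = ¥0.00.
Line 3 (71.56, Quenovia, 1,796 units, ¥201,852.44):
Base rate for 71.56 is 19% + ¥2.81/unit.
Origin Quenovia is the FTA partner but 71.56 is not on the preference list; base rate stands.
The additional-duty order on 71.56 targets Serador, not Quenovia; it does not apply.
Duty = ¥201,852.44 × 19% + 1,796 × ¥2.81 = ¥43,398.72.
Total = ¥16,149.52 + ¥0.00 + ¥43,398.72 = ¥59,548.24.

¥59,548.24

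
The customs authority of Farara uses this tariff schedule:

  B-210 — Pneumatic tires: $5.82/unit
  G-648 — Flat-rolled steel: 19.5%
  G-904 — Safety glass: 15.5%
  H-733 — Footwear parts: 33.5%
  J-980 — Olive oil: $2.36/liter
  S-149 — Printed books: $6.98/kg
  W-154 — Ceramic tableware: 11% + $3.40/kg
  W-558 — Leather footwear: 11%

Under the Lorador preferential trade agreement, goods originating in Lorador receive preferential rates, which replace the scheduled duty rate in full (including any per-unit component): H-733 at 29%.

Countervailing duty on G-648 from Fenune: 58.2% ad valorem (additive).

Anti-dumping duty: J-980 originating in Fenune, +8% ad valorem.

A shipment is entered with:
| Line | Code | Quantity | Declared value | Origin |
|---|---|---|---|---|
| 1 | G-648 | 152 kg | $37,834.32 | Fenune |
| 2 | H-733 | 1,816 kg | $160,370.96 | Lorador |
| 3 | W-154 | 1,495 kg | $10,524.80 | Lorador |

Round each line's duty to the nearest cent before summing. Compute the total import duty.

$82,145.58

Line 1 (G-648, Fenune, 152 kg, $37,834.32):
Base rate for G-648 is 19.5%.
Additional duty on G-648 from Fenune: +58.2%. Applied ad valorem rate: 19.5% + 58.2% = 77.7%.
Duty = $37,834.32 × 77.7% = $29,397.27.
Line 2 (H-733, Lorador, 1,816 kg, $160,370.96):
Base rate for H-733 is 33.5%.
Origin Lorador qualifies under the Farara–Lorador agreement and H-733 is covered: preferential rate 29% applies instead.
Duty = $160,370.96 × 29% = $46,507.58.
Line 3 (W-154, Lorador, 1,495 kg, $10,524.80):
Base rate for W-154 is 11% + $3.40/kg.
Origin Lorador is the FTA partner but W-154 is not on the preference list; base rate stands.
Duty = $10,524.80 × 11% + 1,495 × $3.40 = $6,240.73.
Total = $29,397.27 + $46,507.58 + $6,240.73 = $82,145.58.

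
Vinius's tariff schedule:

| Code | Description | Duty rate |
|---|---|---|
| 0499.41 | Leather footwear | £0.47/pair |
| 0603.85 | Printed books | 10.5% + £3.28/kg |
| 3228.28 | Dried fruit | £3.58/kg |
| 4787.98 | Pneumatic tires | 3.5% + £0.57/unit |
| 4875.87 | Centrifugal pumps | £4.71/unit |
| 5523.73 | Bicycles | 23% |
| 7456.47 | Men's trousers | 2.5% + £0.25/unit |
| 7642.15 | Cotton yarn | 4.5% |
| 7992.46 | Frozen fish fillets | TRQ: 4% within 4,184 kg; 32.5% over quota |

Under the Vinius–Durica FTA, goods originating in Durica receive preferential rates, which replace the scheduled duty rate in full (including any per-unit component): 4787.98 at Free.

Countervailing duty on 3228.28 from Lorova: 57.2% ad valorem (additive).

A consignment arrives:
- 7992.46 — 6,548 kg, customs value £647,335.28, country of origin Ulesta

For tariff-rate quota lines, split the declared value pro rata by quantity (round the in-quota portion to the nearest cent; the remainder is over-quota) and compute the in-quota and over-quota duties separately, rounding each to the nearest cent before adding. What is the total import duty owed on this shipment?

Line 1 (7992.46, Ulesta, 6,548 kg, £647,335.28):
Code 7992.46 is under a tariff-rate quota (threshold 4,184 kg). In-quota: 4,184 kg at 4%; over-quota: 2,364 kg at 32.5%.
Pro-rata value split: in-quota = £647,335.28 × 4,184/6,548 = £413,630.24; over-quota = £647,335.28 − £413,630.24 = £233,705.04.
In-quota duty = £413,630.24 × 4% = £16,545.21. Over-quota duty = £233,705.04 × 32.5% = £75,954.14.
Line duty = £16,545.21 + £75,954.14 = £92,499.35.

£92,499.35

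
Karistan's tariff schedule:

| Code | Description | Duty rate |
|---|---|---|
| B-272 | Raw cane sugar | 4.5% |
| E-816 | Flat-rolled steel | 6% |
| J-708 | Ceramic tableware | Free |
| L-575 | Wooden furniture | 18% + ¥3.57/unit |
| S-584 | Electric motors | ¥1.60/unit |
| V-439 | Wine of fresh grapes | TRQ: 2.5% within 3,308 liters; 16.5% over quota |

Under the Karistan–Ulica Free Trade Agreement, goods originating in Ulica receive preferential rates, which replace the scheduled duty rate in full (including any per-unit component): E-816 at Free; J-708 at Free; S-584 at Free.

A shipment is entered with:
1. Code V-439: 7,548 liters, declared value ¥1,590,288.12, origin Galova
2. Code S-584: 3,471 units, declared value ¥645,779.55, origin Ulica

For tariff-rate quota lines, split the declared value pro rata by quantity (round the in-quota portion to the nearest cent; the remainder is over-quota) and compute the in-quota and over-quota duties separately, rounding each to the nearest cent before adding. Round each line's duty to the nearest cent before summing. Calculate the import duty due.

¥164,822.78

Line 1 (V-439, Galova, 7,548 liters, ¥1,590,288.12):
Code V-439 is under a tariff-rate quota (threshold 3,308 liters). In-quota: 3,308 liters at 2.5%; over-quota: 4,240 liters at 16.5%.
Pro-rata value split: in-quota = ¥1,590,288.12 × 3,308/7,548 = ¥696,962.52; over-quota = ¥1,590,288.12 − ¥696,962.52 = ¥893,325.60.
In-quota duty = ¥696,962.52 × 2.5% = ¥17,424.06. Over-quota duty = ¥893,325.60 × 16.5% = ¥147,398.72.
Line duty = ¥17,424.06 + ¥147,398.72 = ¥164,822.78.
Line 2 (S-584, Ulica, 3,471 units, ¥645,779.55):
Base rate for S-584 is ¥1.60/unit.
Origin Ulica qualifies under the Karistan–Ulica agreement and S-584 is covered: preferential rate Free applies instead.
Duty = ¥645,779.55 × 0% = ¥0.00.
Total = ¥164,822.78 + ¥0.00 = ¥164,822.78.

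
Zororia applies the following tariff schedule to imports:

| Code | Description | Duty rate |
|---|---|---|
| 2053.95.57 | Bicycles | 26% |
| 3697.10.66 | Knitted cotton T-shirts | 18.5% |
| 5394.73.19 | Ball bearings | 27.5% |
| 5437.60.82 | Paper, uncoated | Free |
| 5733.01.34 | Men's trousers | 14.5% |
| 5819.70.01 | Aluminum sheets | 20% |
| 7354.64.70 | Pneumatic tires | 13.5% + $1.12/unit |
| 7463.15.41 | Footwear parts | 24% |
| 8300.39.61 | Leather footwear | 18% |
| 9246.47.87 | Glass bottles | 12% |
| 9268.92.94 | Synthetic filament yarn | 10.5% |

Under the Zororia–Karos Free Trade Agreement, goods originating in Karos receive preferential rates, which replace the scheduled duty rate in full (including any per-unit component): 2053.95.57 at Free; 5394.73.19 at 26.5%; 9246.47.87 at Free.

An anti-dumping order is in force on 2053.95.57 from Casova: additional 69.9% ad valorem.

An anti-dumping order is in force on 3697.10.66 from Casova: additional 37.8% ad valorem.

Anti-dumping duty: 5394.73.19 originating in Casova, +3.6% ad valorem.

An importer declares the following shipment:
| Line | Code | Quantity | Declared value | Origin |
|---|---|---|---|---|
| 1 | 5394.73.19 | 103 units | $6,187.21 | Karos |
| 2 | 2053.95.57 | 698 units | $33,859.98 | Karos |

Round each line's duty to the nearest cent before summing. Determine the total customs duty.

$1,639.61

Line 1 (5394.73.19, Karos, 103 units, $6,187.21):
Base rate for 5394.73.19 is 27.5%.
Origin Karos qualifies under the Zororia–Karos agreement and 5394.73.19 is covered: preferential rate 26.5% applies instead.
The additional-duty order on 5394.73.19 targets Casova, not Karos; it does not apply.
Duty = $6,187.21 × 26.5% = $1,639.61.
Line 2 (2053.95.57, Karos, 698 units, $33,859.98):
Base rate for 2053.95.57 is 26%.
Origin Karos qualifies under the Zororia–Karos agreement and 2053.95.57 is covered: preferential rate Free applies instead.
The additional-duty order on 2053.95.57 targets Casova, not Karos; it does not apply.
Duty = $33,859.98 × 0% = $0.00.
Total = $1,639.61 + $0.00 = $1,639.61.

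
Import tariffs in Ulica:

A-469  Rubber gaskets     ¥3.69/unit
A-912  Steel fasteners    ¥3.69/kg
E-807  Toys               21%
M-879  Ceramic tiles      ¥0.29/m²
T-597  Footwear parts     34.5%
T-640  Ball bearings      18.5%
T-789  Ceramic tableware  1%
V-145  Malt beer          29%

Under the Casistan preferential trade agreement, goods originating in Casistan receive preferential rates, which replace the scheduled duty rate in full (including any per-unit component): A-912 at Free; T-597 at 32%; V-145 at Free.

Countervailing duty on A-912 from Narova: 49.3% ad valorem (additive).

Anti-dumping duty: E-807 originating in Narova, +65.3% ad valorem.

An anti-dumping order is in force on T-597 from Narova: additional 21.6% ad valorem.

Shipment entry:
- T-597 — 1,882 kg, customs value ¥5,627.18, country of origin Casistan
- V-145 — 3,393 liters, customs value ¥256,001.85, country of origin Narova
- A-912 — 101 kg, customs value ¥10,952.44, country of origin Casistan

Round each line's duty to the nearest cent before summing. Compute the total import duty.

Line 1 (T-597, Casistan, 1,882 kg, ¥5,627.18):
Base rate for T-597 is 34.5%.
Origin Casistan qualifies under the Ulica–Casistan agreement and T-597 is covered: preferential rate 32% applies instead.
The additional-duty order on T-597 targets Narova, not Casistan; it does not apply.
Duty = ¥5,627.18 × 32% = ¥1,800.70.
Line 2 (V-145, Narova, 3,393 liters, ¥256,001.85):
Base rate for V-145 is 29%.
V-145 has an FTA preferential rate, but origin Narova is not Casistan; base rate stands.
Duty = ¥256,001.85 × 29% = ¥74,240.54.
Line 3 (A-912, Casistan, 101 kg, ¥10,952.44):
Base rate for A-912 is ¥3.69/kg.
Origin Casistan qualifies under the Ulica–Casistan agreement and A-912 is covered: preferential rate Free applies instead.
The additional-duty order on A-912 targets Narova, not Casistan; it does not apply.
Duty = ¥10,952.44 × 0% = ¥0.00.
Total = ¥1,800.70 + ¥74,240.54 + ¥0.00 = ¥76,041.24.

¥76,041.24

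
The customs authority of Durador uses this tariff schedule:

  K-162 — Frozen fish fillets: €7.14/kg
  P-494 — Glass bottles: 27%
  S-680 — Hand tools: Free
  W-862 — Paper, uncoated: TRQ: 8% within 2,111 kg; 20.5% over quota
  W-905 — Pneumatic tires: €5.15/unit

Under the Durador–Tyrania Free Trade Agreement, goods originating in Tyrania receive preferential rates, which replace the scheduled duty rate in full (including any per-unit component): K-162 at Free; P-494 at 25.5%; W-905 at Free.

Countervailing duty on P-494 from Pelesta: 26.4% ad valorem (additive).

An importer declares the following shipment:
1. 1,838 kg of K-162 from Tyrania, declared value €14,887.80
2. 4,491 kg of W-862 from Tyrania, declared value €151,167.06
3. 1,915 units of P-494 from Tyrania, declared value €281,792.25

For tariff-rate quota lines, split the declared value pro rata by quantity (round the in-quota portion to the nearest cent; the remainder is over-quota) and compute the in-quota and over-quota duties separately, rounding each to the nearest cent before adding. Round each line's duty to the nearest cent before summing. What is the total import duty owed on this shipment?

€93,964.23

Line 1 (K-162, Tyrania, 1,838 kg, €14,887.80):
Base rate for K-162 is €7.14/kg.
Origin Tyrania qualifies under the Durador–Tyrania agreement and K-162 is covered: preferential rate Free applies instead.
Duty = €14,887.80 × 0% = €0.00.
Line 2 (W-862, Tyrania, 4,491 kg, €151,167.06):
Code W-862 is under a tariff-rate quota (threshold 2,111 kg). In-quota: 2,111 kg at 8%; over-quota: 2,380 kg at 20.5%.
Pro-rata value split: in-quota = €151,167.06 × 2,111/4,491 = €71,056.26; over-quota = €151,167.06 − €71,056.26 = €80,110.80.
In-quota duty = €71,056.26 × 8% = €5,684.50. Over-quota duty = €80,110.80 × 20.5% = €16,422.71.
Line duty = €5,684.50 + €16,422.71 = €22,107.21.
Line 3 (P-494, Tyrania, 1,915 units, €281,792.25):
Base rate for P-494 is 27%.
Origin Tyrania qualifies under the Durador–Tyrania agreement and P-494 is covered: preferential rate 25.5% applies instead.
The additional-duty order on P-494 targets Pelesta, not Tyrania; it does not apply.
Duty = €281,792.25 × 25.5% = €71,857.02.
Total = €0.00 + €22,107.21 + €71,857.02 = €93,964.23.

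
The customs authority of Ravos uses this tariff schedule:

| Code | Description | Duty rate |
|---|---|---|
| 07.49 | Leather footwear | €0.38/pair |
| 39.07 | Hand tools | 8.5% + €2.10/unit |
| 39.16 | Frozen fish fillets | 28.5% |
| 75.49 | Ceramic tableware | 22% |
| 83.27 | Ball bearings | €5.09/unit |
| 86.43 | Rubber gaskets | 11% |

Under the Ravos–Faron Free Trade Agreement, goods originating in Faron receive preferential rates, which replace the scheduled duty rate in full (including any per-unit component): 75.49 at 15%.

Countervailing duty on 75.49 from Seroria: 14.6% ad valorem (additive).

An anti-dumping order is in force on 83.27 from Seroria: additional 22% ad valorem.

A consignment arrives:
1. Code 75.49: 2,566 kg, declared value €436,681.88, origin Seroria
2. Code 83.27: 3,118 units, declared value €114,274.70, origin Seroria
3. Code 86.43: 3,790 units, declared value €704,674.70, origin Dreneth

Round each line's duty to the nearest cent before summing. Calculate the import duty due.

€278,350.84

Line 1 (75.49, Seroria, 2,566 kg, €436,681.88):
Base rate for 75.49 is 22%.
75.49 has an FTA preferential rate, but origin Seroria is not Faron; base rate stands.
Additional duty on 75.49 from Seroria: +14.6%. Applied ad valorem rate: 22% + 14.6% = 36.6%.
Duty = €436,681.88 × 36.6% = €159,825.57.
Line 2 (83.27, Seroria, 3,118 units, €114,274.70):
Base rate for 83.27 is €5.09/unit.
Additional duty on 83.27 from Seroria: +22% ad valorem. Applied ad valorem rate = 22%.
Duty = €114,274.70 × 22% + 3,118 × €5.09 = €41,011.05.
Line 3 (86.43, Dreneth, 3,790 units, €704,674.70):
Base rate for 86.43 is 11%.
Duty = €704,674.70 × 11% = €77,514.22.
Total = €159,825.57 + €41,011.05 + €77,514.22 = €278,350.84.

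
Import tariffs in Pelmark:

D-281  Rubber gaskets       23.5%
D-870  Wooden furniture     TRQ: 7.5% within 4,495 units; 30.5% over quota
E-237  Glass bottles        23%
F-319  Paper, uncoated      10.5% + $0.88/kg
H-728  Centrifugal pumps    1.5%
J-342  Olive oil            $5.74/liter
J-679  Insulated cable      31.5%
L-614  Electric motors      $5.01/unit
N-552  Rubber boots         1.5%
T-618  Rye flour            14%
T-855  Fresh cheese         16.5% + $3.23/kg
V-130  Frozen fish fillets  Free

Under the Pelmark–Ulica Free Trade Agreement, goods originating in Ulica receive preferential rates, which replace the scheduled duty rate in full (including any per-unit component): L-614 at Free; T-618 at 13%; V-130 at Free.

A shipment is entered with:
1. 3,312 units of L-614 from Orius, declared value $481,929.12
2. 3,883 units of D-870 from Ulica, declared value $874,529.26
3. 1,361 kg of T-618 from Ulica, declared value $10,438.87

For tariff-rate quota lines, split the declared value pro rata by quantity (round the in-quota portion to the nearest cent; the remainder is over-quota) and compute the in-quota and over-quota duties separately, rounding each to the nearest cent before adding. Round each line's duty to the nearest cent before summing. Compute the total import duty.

Line 1 (L-614, Orius, 3,312 units, $481,929.12):
Base rate for L-614 is $5.01/unit.
L-614 has an FTA preferential rate, but origin Orius is not Ulica; base rate stands.
Duty = 3,312 × $5.01 = $16,593.12.
Line 2 (D-870, Ulica, 3,883 units, $874,529.26):
Code D-870 is under a tariff-rate quota (threshold 4,495 units). Quantity 3,883 units is within the quota, so the in-quota rate 7.5% applies to the full value.
Duty = $874,529.26 × 7.5% = $65,589.69.
Line 3 (T-618, Ulica, 1,361 kg, $10,438.87):
Base rate for T-618 is 14%.
Origin Ulica qualifies under the Pelmark–Ulica agreement and T-618 is covered: preferential rate 13% applies instead.
Duty = $10,438.87 × 13% = $1,357.05.
Total = $16,593.12 + $65,589.69 + $1,357.05 = $83,539.86.

$83,539.86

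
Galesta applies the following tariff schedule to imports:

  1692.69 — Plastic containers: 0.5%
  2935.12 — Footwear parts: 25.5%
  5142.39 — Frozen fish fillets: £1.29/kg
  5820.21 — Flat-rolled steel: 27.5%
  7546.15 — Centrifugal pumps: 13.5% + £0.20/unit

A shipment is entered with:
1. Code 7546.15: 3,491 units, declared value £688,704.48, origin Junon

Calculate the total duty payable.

£93,673.30

Line 1 (7546.15, Junon, 3,491 units, £688,704.48):
Base rate for 7546.15 is 13.5% + £0.20/unit.
Duty = £688,704.48 × 13.5% + 3,491 × £0.20 = £93,673.30.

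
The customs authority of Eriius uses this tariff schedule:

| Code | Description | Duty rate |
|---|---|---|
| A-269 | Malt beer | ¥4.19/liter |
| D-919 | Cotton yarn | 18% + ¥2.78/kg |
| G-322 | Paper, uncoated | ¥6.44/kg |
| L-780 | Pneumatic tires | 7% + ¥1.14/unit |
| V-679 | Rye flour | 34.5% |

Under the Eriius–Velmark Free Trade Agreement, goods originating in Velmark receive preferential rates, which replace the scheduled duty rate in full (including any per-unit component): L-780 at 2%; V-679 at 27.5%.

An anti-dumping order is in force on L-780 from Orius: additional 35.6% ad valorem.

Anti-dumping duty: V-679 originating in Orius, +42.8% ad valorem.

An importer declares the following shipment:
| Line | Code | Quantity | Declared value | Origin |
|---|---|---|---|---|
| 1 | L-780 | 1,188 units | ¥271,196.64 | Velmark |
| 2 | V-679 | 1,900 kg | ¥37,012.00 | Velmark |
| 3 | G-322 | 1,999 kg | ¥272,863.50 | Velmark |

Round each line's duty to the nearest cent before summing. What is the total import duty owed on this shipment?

Line 1 (L-780, Velmark, 1,188 units, ¥271,196.64):
Base rate for L-780 is 7% + ¥1.14/unit.
Origin Velmark qualifies under the Eriius–Velmark agreement and L-780 is covered: preferential rate 2% applies instead.
The additional-duty order on L-780 targets Orius, not Velmark; it does not apply.
Duty = ¥271,196.64 × 2% = ¥5,423.93.
Line 2 (V-679, Velmark, 1,900 kg, ¥37,012.00):
Base rate for V-679 is 34.5%.
Origin Velmark qualifies under the Eriius–Velmark agreement and V-679 is covered: preferential rate 27.5% applies instead.
The additional-duty order on V-679 targets Orius, not Velmark; it does not apply.
Duty = ¥37,012.00 × 27.5% = ¥10,178.30.
Line 3 (G-322, Velmark, 1,999 kg, ¥272,863.50):
Base rate for G-322 is ¥6.44/kg.
Origin Velmark is the FTA partner but G-322 is not on the preference list; base rate stands.
Duty = 1,999 × ¥6.44 = ¥12,873.56.
Total = ¥5,423.93 + ¥10,178.30 + ¥12,873.56 = ¥28,475.79.

¥28,475.79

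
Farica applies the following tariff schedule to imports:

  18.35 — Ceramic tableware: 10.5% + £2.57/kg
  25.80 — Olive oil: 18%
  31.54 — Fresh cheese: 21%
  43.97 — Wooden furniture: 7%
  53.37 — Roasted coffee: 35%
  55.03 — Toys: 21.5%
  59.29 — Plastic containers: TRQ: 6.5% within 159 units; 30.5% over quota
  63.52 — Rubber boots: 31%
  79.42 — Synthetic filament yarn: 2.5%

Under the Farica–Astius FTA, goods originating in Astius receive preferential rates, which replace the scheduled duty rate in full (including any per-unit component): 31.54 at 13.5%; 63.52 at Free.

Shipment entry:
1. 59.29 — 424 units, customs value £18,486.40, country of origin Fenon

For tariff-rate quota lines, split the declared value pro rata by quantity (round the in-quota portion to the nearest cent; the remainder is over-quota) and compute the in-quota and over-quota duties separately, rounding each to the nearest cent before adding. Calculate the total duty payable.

£3,974.58

Line 1 (59.29, Fenon, 424 units, £18,486.40):
Code 59.29 is under a tariff-rate quota (threshold 159 units). In-quota: 159 units at 6.5%; over-quota: 265 units at 30.5%.
Pro-rata value split: in-quota = £18,486.40 × 159/424 = £6,932.40; over-quota = £18,486.40 − £6,932.40 = £11,554.00.
In-quota duty = £6,932.40 × 6.5% = £450.61. Over-quota duty = £11,554.00 × 30.5% = £3,523.97.
Line duty = £450.61 + £3,523.97 = £3,974.58.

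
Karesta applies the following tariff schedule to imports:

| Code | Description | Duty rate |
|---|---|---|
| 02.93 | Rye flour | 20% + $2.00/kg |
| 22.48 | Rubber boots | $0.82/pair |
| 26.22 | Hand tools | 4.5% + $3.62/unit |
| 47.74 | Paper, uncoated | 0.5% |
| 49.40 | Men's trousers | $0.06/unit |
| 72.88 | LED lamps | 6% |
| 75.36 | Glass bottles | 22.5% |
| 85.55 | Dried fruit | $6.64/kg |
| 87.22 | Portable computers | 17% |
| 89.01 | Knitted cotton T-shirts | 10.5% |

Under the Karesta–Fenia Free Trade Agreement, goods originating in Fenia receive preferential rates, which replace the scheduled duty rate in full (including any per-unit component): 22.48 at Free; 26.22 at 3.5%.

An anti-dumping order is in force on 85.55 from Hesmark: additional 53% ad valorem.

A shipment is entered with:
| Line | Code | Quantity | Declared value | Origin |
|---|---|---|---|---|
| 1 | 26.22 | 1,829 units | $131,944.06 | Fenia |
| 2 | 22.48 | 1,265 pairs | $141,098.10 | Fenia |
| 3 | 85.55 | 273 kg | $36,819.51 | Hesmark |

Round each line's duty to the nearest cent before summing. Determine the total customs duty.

Line 1 (26.22, Fenia, 1,829 units, $131,944.06):
Base rate for 26.22 is 4.5% + $3.62/unit.
Origin Fenia qualifies under the Karesta–Fenia agreement and 26.22 is covered: preferential rate 3.5% applies instead.
Duty = $131,944.06 × 3.5% = $4,618.04.
Line 2 (22.48, Fenia, 1,265 pairs, $141,098.10):
Base rate for 22.48 is $0.82/pair.
Origin Fenia qualifies under the Karesta–Fenia agreement and 22.48 is covered: preferential rate Free applies instead.
Duty = $141,098.10 × 0% = $0.00.
Line 3 (85.55, Hesmark, 273 kg, $36,819.51):
Base rate for 85.55 is $6.64/kg.
Additional duty on 85.55 from Hesmark: +53% ad valorem. Applied ad valorem rate = 53%.
Duty = $36,819.51 × 53% + 273 × $6.64 = $21,327.06.
Total = $4,618.04 + $0.00 + $21,327.06 = $25,945.10.

$25,945.10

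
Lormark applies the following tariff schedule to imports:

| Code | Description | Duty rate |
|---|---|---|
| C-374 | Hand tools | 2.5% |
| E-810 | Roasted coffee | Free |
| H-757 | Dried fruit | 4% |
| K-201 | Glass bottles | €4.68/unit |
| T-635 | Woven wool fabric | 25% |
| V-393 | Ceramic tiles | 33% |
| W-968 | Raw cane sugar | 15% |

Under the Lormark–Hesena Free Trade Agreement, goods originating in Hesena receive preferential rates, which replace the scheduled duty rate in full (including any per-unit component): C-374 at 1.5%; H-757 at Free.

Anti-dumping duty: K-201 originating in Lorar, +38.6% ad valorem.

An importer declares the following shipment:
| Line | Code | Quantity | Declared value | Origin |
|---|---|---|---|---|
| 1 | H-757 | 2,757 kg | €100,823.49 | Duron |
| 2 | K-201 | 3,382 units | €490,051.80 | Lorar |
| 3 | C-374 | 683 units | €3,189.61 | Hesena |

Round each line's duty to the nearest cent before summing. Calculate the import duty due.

Line 1 (H-757, Duron, 2,757 kg, €100,823.49):
Base rate for H-757 is 4%.
H-757 has an FTA preferential rate, but origin Duron is not Hesena; base rate stands.
Duty = €100,823.49 × 4% = €4,032.94.
Line 2 (K-201, Lorar, 3,382 units, €490,051.80):
Base rate for K-201 is €4.68/unit.
Additional duty on K-201 from Lorar: +38.6% ad valorem. Applied ad valorem rate = 38.6%.
Duty = €490,051.80 × 38.6% + 3,382 × €4.68 = €204,987.75.
Line 3 (C-374, Hesena, 683 units, €3,189.61):
Base rate for C-374 is 2.5%.
Origin Hesena qualifies under the Lormark–Hesena agreement and C-374 is covered: preferential rate 1.5% applies instead.
Duty = €3,189.61 × 1.5% = €47.84.
Total = €4,032.94 + €204,987.75 + €47.84 = €209,068.53.

€209,068.53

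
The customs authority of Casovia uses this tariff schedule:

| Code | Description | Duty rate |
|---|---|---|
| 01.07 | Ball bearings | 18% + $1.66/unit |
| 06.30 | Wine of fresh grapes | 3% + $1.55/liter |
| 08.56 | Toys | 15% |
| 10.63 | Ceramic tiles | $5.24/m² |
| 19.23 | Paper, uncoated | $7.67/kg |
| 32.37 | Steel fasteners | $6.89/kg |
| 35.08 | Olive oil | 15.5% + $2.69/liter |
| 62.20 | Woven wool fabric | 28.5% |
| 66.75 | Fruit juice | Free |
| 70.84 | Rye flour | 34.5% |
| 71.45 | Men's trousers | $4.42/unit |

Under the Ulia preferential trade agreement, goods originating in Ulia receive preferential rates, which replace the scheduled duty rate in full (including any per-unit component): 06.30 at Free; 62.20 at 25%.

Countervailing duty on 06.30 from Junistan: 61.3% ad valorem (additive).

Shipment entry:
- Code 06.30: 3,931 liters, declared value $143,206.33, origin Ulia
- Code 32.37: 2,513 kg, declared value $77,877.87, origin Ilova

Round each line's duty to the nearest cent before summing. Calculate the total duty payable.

Line 1 (06.30, Ulia, 3,931 liters, $143,206.33):
Base rate for 06.30 is 3% + $1.55/liter.
Origin Ulia qualifies under the Casovia–Ulia agreement and 06.30 is covered: preferential rate Free applies instead.
The additional-duty order on 06.30 targets Junistan, not Ulia; it does not apply.
Duty = $143,206.33 × 0% = $0.00.
Line 2 (32.37, Ilova, 2,513 kg, $77,877.87):
Base rate for 32.37 is $6.89/kg.
Duty = 2,513 × $6.89 = $17,314.57.
Total = $0.00 + $17,314.57 = $17,314.57.

$17,314.57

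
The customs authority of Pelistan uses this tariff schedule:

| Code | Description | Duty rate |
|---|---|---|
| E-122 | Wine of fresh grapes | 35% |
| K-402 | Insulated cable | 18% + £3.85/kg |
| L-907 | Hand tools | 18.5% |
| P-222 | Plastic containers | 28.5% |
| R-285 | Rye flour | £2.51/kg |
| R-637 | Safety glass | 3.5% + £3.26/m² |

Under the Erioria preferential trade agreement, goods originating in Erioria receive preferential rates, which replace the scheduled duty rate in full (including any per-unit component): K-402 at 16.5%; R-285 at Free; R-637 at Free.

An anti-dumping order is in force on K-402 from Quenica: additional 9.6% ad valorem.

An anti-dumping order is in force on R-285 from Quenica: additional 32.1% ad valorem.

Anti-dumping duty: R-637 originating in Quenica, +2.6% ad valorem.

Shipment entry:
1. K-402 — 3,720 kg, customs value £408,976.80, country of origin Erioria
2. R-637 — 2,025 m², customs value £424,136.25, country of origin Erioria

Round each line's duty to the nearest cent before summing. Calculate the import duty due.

£67,481.17

Line 1 (K-402, Erioria, 3,720 kg, £408,976.80):
Base rate for K-402 is 18% + £3.85/kg.
Origin Erioria qualifies under the Pelistan–Erioria agreement and K-402 is covered: preferential rate 16.5% applies instead.
The additional-duty order on K-402 targets Quenica, not Erioria; it does not apply.
Duty = £408,976.80 × 16.5% = £67,481.17.
Line 2 (R-637, Erioria, 2,025 m², £424,136.25):
Base rate for R-637 is 3.5% + £3.26/m².
Origin Erioria qualifies under the Pelistan–Erioria agreement and R-637 is covered: preferential rate Free applies instead.
The additional-duty order on R-637 targets Quenica, not Erioria; it does not apply.
Duty = £424,136.25 × 0% = £0.00.
Total = £67,481.17 + £0.00 = £67,481.17.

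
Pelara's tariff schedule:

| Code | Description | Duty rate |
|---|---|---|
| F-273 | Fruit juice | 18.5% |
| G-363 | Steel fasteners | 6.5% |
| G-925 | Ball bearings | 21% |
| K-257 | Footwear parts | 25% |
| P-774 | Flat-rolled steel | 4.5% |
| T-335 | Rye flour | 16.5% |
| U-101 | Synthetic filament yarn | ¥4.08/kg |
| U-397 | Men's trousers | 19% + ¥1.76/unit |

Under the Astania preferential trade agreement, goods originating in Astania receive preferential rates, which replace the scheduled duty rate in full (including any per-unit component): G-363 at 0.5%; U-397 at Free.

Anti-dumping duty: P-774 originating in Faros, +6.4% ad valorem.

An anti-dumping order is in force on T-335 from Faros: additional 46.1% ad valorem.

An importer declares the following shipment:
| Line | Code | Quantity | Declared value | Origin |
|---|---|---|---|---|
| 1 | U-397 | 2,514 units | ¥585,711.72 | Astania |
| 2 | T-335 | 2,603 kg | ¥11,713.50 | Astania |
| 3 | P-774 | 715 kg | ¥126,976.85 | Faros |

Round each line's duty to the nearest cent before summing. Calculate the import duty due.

¥15,773.21

Line 1 (U-397, Astania, 2,514 units, ¥585,711.72):
Base rate for U-397 is 19% + ¥1.76/unit.
Origin Astania qualifies under the Pelara–Astania agreement and U-397 is covered: preferential rate Free applies instead.
Duty = ¥585,711.72 × 0% = ¥0.00.
Line 2 (T-335, Astania, 2,603 kg, ¥11,713.50):
Base rate for T-335 is 16.5%.
Origin Astania is the FTA partner but T-335 is not on the preference list; base rate stands.
The additional-duty order on T-335 targets Faros, not Astania; it does not apply.
Duty = ¥11,713.50 × 16.5% = ¥1,932.73.
Line 3 (P-774, Faros, 715 kg, ¥126,976.85):
Base rate for P-774 is 4.5%.
Additional duty on P-774 from Faros: +6.4%. Applied ad valorem rate: 4.5% + 6.4% = 10.9%.
Duty = ¥126,976.85 × 10.9% = ¥13,840.48.
Total = ¥0.00 + ¥1,932.73 + ¥13,840.48 = ¥15,773.21.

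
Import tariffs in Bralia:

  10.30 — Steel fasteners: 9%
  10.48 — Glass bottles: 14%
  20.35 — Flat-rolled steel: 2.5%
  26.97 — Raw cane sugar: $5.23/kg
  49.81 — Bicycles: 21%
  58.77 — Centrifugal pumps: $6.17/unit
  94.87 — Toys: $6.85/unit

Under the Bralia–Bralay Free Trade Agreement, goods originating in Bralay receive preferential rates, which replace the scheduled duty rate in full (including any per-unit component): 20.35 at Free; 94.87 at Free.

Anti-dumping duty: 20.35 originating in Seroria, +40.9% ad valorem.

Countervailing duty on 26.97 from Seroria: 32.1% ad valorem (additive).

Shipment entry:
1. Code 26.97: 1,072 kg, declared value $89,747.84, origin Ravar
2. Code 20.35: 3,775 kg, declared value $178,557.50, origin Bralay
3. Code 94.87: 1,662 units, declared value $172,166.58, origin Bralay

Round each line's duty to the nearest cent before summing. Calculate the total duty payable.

Line 1 (26.97, Ravar, 1,072 kg, $89,747.84):
Base rate for 26.97 is $5.23/kg.
The additional-duty order on 26.97 targets Seroria, not Ravar; it does not apply.
Duty = 1,072 × $5.23 = $5,606.56.
Line 2 (20.35, Bralay, 3,775 kg, $178,557.50):
Base rate for 20.35 is 2.5%.
Origin Bralay qualifies under the Bralia–Bralay agreement and 20.35 is covered: preferential rate Free applies instead.
The additional-duty order on 20.35 targets Seroria, not Bralay; it does not apply.
Duty = $178,557.50 × 0% = $0.00.
Line 3 (94.87, Bralay, 1,662 units, $172,166.58):
Base rate for 94.87 is $6.85/unit.
Origin Bralay qualifies under the Bralia–Bralay agreement and 94.87 is covered: preferential rate Free applies instead.
Duty = $172,166.58 × 0% = $0.00.
Total = $5,606.56 + $0.00 + $0.00 = $5,606.56.

$5,606.56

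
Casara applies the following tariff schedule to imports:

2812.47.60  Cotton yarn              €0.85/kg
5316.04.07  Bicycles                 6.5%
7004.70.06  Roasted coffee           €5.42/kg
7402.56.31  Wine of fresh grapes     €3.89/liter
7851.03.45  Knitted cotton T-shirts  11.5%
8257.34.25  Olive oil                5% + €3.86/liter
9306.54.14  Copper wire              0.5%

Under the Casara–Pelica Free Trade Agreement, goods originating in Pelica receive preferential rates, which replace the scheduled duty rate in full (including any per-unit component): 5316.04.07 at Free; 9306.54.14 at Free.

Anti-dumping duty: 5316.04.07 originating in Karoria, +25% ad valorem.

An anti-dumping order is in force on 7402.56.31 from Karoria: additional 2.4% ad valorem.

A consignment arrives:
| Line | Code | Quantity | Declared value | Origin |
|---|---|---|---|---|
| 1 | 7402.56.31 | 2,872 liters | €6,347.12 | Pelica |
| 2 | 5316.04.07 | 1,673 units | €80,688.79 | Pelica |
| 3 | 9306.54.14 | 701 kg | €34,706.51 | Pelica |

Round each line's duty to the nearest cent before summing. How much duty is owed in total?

Line 1 (7402.56.31, Pelica, 2,872 liters, €6,347.12):
Base rate for 7402.56.31 is €3.89/liter.
Origin Pelica is the FTA partner but 7402.56.31 is not on the preference list; base rate stands.
The additional-duty order on 7402.56.31 targets Karoria, not Pelica; it does not apply.
Duty = 2,872 × €3.89 = €11,172.08.
Line 2 (5316.04.07, Pelica, 1,673 units, €80,688.79):
Base rate for 5316.04.07 is 6.5%.
Origin Pelica qualifies under the Casara–Pelica agreement and 5316.04.07 is covered: preferential rate Free applies instead.
The additional-duty order on 5316.04.07 targets Karoria, not Pelica; it does not apply.
Duty = €80,688.79 × 0% = €0.00.
Line 3 (9306.54.14, Pelica, 701 kg, €34,706.51):
Base rate for 9306.54.14 is 0.5%.
Origin Pelica qualifies under the Casara–Pelica agreement and 9306.54.14 is covered: preferential rate Free applies instead.
Duty = €34,706.51 × 0% = €0.00.
Total = €11,172.08 + €0.00 + €0.00 = €11,172.08.

€11,172.08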